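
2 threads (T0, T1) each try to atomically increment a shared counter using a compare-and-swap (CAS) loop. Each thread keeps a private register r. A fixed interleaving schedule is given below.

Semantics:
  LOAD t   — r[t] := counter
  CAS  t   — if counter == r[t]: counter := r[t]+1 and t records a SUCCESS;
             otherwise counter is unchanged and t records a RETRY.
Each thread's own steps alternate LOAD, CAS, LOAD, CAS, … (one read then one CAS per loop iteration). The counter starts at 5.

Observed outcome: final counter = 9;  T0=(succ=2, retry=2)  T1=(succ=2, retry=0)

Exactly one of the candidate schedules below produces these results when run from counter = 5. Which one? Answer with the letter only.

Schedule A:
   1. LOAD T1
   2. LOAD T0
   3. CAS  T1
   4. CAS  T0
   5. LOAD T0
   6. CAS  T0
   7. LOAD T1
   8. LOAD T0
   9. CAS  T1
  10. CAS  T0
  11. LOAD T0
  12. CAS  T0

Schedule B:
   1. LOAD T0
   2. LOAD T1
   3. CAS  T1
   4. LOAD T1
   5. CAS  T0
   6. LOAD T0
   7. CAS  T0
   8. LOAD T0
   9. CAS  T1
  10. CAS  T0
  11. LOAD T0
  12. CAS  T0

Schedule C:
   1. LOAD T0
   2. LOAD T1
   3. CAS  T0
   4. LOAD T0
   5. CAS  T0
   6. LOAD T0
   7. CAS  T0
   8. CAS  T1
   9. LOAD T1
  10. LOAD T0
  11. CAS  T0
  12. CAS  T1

A

Tracing schedule A:
T1 LOAD — after: cnt=5, r=5 — load
T0 LOAD — after: cnt=5, r=5 — load
T1 CAS — after: cnt=6, r=5 — ok
T0 CAS — after: cnt=6, r=5 — retry
T0 LOAD — after: cnt=6, r=6 — load
T0 CAS — after: cnt=7, r=6 — ok
T1 LOAD — after: cnt=7, r=7 — load
T0 LOAD — after: cnt=7, r=7 — load
T1 CAS — after: cnt=8, r=7 — ok
T0 CAS — after: cnt=8, r=7 — retry
T0 LOAD — after: cnt=8, r=8 — load
T0 CAS — after: cnt=9, r=8 — ok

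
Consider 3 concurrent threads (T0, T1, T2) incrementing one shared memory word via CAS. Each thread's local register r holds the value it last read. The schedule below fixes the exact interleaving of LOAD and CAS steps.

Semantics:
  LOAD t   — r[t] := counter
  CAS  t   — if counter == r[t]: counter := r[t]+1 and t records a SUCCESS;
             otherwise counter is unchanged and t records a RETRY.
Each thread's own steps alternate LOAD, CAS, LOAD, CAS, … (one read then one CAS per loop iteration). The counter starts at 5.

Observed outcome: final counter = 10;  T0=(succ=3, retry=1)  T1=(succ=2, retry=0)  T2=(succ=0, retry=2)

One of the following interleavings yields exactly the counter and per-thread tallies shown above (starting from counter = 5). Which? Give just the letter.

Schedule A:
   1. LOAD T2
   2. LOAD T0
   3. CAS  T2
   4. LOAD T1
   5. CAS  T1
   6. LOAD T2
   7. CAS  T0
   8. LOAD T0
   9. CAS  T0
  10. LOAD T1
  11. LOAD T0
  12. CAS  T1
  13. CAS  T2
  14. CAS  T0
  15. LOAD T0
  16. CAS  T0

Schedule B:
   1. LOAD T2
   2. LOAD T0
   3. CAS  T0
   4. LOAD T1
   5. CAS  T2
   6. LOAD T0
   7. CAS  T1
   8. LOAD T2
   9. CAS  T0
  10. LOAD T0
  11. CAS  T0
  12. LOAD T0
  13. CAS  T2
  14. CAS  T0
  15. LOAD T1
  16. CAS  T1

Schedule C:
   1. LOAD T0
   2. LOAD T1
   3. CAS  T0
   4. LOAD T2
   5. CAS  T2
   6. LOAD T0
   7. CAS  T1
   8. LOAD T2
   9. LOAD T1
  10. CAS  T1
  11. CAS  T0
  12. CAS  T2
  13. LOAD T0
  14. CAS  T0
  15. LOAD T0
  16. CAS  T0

B

Tracing schedule B:
T2 LOAD — after: cnt=5, r=5 — load
T0 LOAD — after: cnt=5, r=5 — load
T0 CAS — after: cnt=6, r=5 — ok
T1 LOAD — after: cnt=6, r=6 — load
T2 CAS — after: cnt=6, r=5 — retry
T0 LOAD — after: cnt=6, r=6 — load
T1 CAS — after: cnt=7, r=6 — ok
T2 LOAD — after: cnt=7, r=7 — load
T0 CAS — after: cnt=7, r=6 — retry
T0 LOAD — after: cnt=7, r=7 — load
T0 CAS — after: cnt=8, r=7 — ok
T0 LOAD — after: cnt=8, r=8 — load
T2 CAS — after: cnt=8, r=7 — retry
T0 CAS — after: cnt=9, r=8 — ok
T1 LOAD — after: cnt=9, r=9 — load
T1 CAS — after: cnt=10, r=9 — ok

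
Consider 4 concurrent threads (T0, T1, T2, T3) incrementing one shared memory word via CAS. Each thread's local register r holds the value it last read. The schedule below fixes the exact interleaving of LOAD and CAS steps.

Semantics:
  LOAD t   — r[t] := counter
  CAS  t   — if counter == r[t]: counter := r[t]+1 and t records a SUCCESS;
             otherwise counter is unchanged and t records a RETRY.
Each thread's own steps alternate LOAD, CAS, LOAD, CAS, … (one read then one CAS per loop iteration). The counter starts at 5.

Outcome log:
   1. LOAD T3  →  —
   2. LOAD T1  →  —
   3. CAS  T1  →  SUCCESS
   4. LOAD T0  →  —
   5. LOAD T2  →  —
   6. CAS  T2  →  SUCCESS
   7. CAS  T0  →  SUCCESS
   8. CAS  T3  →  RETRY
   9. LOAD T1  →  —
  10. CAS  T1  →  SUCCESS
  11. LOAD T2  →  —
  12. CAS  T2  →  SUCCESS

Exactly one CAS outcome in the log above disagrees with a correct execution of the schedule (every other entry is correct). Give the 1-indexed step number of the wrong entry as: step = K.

step = 7

Re-executing:
#1 T3 reads 5
#2 T1 reads 5
#3 T1 CAS(5→6) writes; counter now 6
#4 T0 reads 6
#5 T2 reads 6
#6 T2 CAS(6→7) writes; counter now 7
#7 T0 CAS(6→7) fails; counter now 7
#8 T3 CAS(5→6) fails; counter now 7
#9 T1 reads 7
#10 T1 CAS(7→8) writes; counter now 8
#11 T2 reads 8
#12 T2 CAS(8→9) writes; counter now 9
Mismatch at 7.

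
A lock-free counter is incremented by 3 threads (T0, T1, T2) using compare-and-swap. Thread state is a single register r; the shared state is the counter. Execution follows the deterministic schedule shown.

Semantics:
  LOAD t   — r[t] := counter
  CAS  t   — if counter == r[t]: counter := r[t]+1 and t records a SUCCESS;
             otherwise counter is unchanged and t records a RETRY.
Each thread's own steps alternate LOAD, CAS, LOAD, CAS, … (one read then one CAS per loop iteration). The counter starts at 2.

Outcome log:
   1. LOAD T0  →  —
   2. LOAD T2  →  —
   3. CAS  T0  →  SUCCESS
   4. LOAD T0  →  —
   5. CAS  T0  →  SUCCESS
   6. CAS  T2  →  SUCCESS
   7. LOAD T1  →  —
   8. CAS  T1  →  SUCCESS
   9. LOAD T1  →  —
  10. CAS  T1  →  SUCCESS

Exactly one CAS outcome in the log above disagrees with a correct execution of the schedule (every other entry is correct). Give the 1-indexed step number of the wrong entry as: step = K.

Correct run:
[1] T0.load  rd  (counter 2, T0.r 2)
[2] T2.load  rd  (counter 2, T2.r 2)
[3] T0.cas  hit  (counter 3, T0.r 2)
[4] T0.load  rd  (counter 3, T0.r 3)
[5] T0.cas  hit  (counter 4, T0.r 3)
[6] T2.cas  miss  (counter 4, T2.r 2)
[7] T1.load  rd  (counter 4, T1.r 4)
[8] T1.cas  hit  (counter 5, T1.r 4)
[9] T1.load  rd  (counter 5, T1.r 5)
[10] T1.cas  hit  (counter 6, T1.r 5)
Mismatch at 6.

step = 6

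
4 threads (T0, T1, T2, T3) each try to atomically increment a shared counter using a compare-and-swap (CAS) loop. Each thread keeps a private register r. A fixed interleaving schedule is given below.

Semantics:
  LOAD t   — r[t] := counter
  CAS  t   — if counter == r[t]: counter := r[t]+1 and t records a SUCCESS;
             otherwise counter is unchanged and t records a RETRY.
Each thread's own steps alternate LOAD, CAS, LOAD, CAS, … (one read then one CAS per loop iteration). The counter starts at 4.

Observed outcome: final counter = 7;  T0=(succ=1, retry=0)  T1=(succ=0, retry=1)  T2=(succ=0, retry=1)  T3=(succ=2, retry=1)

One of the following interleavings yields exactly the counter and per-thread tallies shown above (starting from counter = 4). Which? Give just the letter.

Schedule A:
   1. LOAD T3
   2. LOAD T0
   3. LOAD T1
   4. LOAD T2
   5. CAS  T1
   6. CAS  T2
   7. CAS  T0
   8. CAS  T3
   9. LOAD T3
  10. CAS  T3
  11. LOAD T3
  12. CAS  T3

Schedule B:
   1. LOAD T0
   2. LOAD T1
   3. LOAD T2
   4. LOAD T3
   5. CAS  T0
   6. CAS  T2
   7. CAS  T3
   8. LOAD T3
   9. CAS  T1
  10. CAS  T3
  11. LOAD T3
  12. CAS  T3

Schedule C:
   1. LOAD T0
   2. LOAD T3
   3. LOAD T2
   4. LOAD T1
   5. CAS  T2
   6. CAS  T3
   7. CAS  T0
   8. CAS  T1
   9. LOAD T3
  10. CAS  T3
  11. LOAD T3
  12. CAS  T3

B

Tracing schedule B:
step 1: T0 LOAD ⇒ load; ctr=4 reg=4
step 2: T1 LOAD ⇒ load; ctr=4 reg=4
step 3: T2 LOAD ⇒ load; ctr=4 reg=4
step 4: T3 LOAD ⇒ load; ctr=4 reg=4
step 5: T0 CAS ⇒ ok; ctr=5 reg=4
step 6: T2 CAS ⇒ retry; ctr=5 reg=4
step 7: T3 CAS ⇒ retry; ctr=5 reg=4
step 8: T3 LOAD ⇒ load; ctr=5 reg=5
step 9: T1 CAS ⇒ retry; ctr=5 reg=4
step 10: T3 CAS ⇒ ok; ctr=6 reg=5
step 11: T3 LOAD ⇒ load; ctr=6 reg=6
step 12: T3 CAS ⇒ ok; ctr=7 reg=6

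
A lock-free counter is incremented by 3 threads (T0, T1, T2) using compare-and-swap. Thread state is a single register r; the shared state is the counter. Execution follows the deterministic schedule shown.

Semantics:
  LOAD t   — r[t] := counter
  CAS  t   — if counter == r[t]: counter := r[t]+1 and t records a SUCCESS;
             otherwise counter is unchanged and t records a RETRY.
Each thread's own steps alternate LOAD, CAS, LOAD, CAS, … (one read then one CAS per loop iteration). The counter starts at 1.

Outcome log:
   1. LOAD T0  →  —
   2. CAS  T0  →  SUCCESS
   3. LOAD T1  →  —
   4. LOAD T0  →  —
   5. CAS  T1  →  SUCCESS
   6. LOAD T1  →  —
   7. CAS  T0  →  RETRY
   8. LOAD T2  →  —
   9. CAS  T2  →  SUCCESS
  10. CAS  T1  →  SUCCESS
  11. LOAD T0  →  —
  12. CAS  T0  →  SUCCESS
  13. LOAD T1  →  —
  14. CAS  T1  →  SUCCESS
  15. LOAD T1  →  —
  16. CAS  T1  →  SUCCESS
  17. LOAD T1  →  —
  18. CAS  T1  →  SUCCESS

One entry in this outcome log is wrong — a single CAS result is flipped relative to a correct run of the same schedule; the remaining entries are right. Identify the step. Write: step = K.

step = 10

Re-executing:
1. LOAD T0 → mem=1 r[T0]=1 [LOAD]
2. CAS T0 → mem=2 r[T0]=1 [OK]
3. LOAD T1 → mem=2 r[T1]=2 [LOAD]
4. LOAD T0 → mem=2 r[T0]=2 [LOAD]
5. CAS T1 → mem=3 r[T1]=2 [OK]
6. LOAD T1 → mem=3 r[T1]=3 [LOAD]
7. CAS T0 → mem=3 r[T0]=2 [RETRY]
8. LOAD T2 → mem=3 r[T2]=3 [LOAD]
9. CAS T2 → mem=4 r[T2]=3 [OK]
10. CAS T1 → mem=4 r[T1]=3 [RETRY]
11. LOAD T0 → mem=4 r[T0]=4 [LOAD]
12. CAS T0 → mem=5 r[T0]=4 [OK]
13. LOAD T1 → mem=5 r[T1]=5 [LOAD]
14. CAS T1 → mem=6 r[T1]=5 [OK]
15. LOAD T1 → mem=6 r[T1]=6 [LOAD]
16. CAS T1 → mem=7 r[T1]=6 [OK]
17. LOAD T1 → mem=7 r[T1]=7 [LOAD]
18. CAS T1 → mem=8 r[T1]=7 [OK]
Log disagrees first at step 10.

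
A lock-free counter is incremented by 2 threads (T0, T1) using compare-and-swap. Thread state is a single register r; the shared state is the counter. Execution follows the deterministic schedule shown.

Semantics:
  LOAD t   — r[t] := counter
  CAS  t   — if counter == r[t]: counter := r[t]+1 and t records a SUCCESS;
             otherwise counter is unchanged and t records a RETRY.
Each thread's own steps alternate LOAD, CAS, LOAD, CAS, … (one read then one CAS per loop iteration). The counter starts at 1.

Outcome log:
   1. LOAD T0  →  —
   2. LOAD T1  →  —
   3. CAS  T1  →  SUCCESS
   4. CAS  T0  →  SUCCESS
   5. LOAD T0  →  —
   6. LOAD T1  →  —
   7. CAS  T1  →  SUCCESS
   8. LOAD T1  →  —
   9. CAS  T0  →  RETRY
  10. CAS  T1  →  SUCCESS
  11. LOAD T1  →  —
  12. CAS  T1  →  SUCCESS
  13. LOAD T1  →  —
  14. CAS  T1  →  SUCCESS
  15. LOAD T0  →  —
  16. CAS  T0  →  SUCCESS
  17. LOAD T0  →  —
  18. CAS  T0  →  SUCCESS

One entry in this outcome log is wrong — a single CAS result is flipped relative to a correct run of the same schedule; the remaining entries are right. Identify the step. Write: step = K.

Reference trace:
1. LOAD T0 → mem=1 r[T0]=1 [LOAD]
2. LOAD T1 → mem=1 r[T1]=1 [LOAD]
3. CAS T1 → mem=2 r[T1]=1 [OK]
4. CAS T0 → mem=2 r[T0]=1 [RETRY]
5. LOAD T0 → mem=2 r[T0]=2 [LOAD]
6. LOAD T1 → mem=2 r[T1]=2 [LOAD]
7. CAS T1 → mem=3 r[T1]=2 [OK]
8. LOAD T1 → mem=3 r[T1]=3 [LOAD]
9. CAS T0 → mem=3 r[T0]=2 [RETRY]
10. CAS T1 → mem=4 r[T1]=3 [OK]
11. LOAD T1 → mem=4 r[T1]=4 [LOAD]
12. CAS T1 → mem=5 r[T1]=4 [OK]
13. LOAD T1 → mem=5 r[T1]=5 [LOAD]
14. CAS T1 → mem=6 r[T1]=5 [OK]
15. LOAD T0 → mem=6 r[T0]=6 [LOAD]
16. CAS T0 → mem=7 r[T0]=6 [OK]
17. LOAD T0 → mem=7 r[T0]=7 [LOAD]
18. CAS T0 → mem=8 r[T0]=7 [OK]
Log disagrees first at step 4.

step = 4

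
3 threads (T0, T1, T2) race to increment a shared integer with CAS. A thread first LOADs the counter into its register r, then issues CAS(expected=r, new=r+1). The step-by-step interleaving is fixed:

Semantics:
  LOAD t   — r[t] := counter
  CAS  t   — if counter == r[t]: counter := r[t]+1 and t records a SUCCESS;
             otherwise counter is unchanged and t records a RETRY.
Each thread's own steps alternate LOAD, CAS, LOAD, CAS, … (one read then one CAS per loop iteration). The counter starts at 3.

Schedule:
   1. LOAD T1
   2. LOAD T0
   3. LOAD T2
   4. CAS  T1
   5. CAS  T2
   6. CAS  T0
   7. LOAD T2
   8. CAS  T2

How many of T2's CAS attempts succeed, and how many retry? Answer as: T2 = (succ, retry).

T1 LOAD — after: cnt=3, r=3 — load
T0 LOAD — after: cnt=3, r=3 — load
T2 LOAD — after: cnt=3, r=3 — load
T1 CAS — after: cnt=4, r=3 — ok
T2 CAS — after: cnt=4, r=3 — retry
T0 CAS — after: cnt=4, r=3 — retry
T2 LOAD — after: cnt=4, r=4 — load
T2 CAS — after: cnt=5, r=4 — ok

T2 = (1, 1)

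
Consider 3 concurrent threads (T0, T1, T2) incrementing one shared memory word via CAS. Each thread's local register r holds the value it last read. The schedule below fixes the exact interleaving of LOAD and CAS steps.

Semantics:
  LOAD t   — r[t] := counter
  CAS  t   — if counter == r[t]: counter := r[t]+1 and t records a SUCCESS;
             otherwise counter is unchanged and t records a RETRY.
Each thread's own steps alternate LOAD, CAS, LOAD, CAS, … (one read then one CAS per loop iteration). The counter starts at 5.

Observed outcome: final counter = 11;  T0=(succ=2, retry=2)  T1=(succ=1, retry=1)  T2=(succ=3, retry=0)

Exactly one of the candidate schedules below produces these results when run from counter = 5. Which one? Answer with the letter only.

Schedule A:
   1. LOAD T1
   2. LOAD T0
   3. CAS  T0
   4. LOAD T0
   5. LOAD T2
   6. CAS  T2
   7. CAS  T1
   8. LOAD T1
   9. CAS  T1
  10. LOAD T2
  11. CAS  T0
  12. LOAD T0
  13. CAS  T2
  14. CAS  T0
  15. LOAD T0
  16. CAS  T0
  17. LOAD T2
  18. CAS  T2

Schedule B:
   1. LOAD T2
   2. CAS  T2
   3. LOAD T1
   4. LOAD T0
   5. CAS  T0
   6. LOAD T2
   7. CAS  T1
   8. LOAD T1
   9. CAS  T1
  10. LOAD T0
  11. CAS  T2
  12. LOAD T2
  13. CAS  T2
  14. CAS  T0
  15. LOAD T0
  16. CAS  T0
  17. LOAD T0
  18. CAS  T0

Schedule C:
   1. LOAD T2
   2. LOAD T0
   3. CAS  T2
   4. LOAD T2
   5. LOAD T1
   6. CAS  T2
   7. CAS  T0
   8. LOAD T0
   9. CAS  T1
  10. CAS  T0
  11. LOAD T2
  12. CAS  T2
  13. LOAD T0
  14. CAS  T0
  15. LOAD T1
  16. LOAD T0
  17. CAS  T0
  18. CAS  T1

Simulating candidate A:
   1) LOAD T1:  M=5  r_T1=5
   2) LOAD T0:  M=5  r_T0=5
   3) CAS  T0:  M=6  r_T0=5 ✓
   4) LOAD T0:  M=6  r_T0=6
   5) LOAD T2:  M=6  r_T2=6
   6) CAS  T2:  M=7  r_T2=6 ✓
   7) CAS  T1:  M=7  r_T1=5 ✗
   8) LOAD T1:  M=7  r_T1=7
   9) CAS  T1:  M=8  r_T1=7 ✓
  10) LOAD T2:  M=8  r_T2=8
  11) CAS  T0:  M=8  r_T0=6 ✗
  12) LOAD T0:  M=8  r_T0=8
  13) CAS  T2:  M=9  r_T2=8 ✓
  14) CAS  T0:  M=9  r_T0=8 ✗
  15) LOAD T0:  M=9  r_T0=9
  16) CAS  T0:  M=10  r_T0=9 ✓
  17) LOAD T2:  M=10  r_T2=10
  18) CAS  T2:  M=11  r_T2=10 ✓

A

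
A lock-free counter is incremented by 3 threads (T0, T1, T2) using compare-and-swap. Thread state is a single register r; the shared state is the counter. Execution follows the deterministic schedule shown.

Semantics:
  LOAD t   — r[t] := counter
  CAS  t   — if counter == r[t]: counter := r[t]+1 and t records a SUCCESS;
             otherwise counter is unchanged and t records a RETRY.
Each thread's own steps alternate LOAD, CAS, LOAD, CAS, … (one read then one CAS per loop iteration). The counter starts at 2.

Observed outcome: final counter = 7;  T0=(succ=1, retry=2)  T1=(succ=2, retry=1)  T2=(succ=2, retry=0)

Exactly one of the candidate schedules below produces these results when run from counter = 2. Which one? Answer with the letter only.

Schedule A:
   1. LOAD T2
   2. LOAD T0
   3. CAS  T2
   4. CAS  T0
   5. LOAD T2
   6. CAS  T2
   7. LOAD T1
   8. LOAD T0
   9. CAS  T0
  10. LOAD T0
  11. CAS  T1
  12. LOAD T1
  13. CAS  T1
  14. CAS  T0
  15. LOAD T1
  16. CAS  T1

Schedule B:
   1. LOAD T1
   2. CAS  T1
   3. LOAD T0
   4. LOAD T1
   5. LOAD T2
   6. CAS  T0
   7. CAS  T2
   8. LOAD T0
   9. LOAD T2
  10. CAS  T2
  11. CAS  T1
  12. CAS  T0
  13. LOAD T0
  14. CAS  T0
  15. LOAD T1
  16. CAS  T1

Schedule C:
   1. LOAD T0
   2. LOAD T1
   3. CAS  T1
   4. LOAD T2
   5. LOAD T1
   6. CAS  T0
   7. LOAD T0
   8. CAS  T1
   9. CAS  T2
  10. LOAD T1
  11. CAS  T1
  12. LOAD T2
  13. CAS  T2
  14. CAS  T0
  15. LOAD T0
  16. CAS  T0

Tracing schedule A:
#1 T2 reads 2
#2 T0 reads 2
#3 T2 CAS(2→3) writes; counter now 3
#4 T0 CAS(2→3) fails; counter now 3
#5 T2 reads 3
#6 T2 CAS(3→4) writes; counter now 4
#7 T1 reads 4
#8 T0 reads 4
#9 T0 CAS(4→5) writes; counter now 5
#10 T0 reads 5
#11 T1 CAS(4→5) fails; counter now 5
#12 T1 reads 5
#13 T1 CAS(5→6) writes; counter now 6
#14 T0 CAS(5→6) fails; counter now 6
#15 T1 reads 6
#16 T1 CAS(6→7) writes; counter now 7

A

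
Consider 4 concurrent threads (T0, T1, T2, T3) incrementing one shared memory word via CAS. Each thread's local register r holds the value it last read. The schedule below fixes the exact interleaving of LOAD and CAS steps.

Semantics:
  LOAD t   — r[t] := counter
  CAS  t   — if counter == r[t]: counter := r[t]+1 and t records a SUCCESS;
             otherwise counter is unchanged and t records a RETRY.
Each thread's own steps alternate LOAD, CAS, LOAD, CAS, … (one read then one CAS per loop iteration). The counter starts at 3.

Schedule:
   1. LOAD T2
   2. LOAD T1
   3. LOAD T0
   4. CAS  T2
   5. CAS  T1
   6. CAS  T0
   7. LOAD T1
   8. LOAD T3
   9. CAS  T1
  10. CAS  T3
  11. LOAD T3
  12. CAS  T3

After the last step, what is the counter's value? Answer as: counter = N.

counter = 6

[1] T2.load  rd  (counter 3, T2.r 3)
[2] T1.load  rd  (counter 3, T1.r 3)
[3] T0.load  rd  (counter 3, T0.r 3)
[4] T2.cas  hit  (counter 4, T2.r 3)
[5] T1.cas  miss  (counter 4, T1.r 3)
[6] T0.cas  miss  (counter 4, T0.r 3)
[7] T1.load  rd  (counter 4, T1.r 4)
[8] T3.load  rd  (counter 4, T3.r 4)
[9] T1.cas  hit  (counter 5, T1.r 4)
[10] T3.cas  miss  (counter 5, T3.r 4)
[11] T3.load  rd  (counter 5, T3.r 5)
[12] T3.cas  hit  (counter 6, T3.r 5)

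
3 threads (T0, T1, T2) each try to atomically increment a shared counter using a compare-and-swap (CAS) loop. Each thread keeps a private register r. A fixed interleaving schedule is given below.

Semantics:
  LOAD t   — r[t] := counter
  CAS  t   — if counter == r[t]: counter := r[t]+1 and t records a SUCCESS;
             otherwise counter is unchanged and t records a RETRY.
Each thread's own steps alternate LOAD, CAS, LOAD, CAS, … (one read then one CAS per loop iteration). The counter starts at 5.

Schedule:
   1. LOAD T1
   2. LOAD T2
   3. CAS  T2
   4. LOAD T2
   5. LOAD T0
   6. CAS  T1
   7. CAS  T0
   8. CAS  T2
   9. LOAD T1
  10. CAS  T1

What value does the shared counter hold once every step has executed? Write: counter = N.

counter = 8

   1) LOAD T1:  M=5  r_T1=5
   2) LOAD T2:  M=5  r_T2=5
   3) CAS  T2:  M=6  r_T2=5 ✓
   4) LOAD T2:  M=6  r_T2=6
   5) LOAD T0:  M=6  r_T0=6
   6) CAS  T1:  M=6  r_T1=5 ✗
   7) CAS  T0:  M=7  r_T0=6 ✓
   8) CAS  T2:  M=7  r_T2=6 ✗
   9) LOAD T1:  M=7  r_T1=7
  10) CAS  T1:  M=8  r_T1=7 ✓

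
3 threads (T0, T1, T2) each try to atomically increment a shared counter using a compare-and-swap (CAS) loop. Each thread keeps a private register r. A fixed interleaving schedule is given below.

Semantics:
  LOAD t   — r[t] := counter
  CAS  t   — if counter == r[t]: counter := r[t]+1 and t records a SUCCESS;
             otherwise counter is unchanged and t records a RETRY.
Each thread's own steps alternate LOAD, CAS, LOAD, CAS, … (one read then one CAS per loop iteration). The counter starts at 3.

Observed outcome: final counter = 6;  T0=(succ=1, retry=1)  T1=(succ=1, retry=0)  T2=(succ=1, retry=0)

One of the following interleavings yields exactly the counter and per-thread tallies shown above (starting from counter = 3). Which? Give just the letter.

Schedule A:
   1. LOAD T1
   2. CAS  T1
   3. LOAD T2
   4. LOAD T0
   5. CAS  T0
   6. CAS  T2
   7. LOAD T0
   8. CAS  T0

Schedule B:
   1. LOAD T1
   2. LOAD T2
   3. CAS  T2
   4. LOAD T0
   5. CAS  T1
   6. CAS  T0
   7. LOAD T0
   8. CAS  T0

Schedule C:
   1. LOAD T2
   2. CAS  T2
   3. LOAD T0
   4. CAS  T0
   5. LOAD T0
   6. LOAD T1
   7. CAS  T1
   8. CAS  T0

C

Simulating candidate C:
1. LOAD T2 → mem=3 r[T2]=3 [LOAD]
2. CAS T2 → mem=4 r[T2]=3 [OK]
3. LOAD T0 → mem=4 r[T0]=4 [LOAD]
4. CAS T0 → mem=5 r[T0]=4 [OK]
5. LOAD T0 → mem=5 r[T0]=5 [LOAD]
6. LOAD T1 → mem=5 r[T1]=5 [LOAD]
7. CAS T1 → mem=6 r[T1]=5 [OK]
8. CAS T0 → mem=6 r[T0]=5 [RETRY]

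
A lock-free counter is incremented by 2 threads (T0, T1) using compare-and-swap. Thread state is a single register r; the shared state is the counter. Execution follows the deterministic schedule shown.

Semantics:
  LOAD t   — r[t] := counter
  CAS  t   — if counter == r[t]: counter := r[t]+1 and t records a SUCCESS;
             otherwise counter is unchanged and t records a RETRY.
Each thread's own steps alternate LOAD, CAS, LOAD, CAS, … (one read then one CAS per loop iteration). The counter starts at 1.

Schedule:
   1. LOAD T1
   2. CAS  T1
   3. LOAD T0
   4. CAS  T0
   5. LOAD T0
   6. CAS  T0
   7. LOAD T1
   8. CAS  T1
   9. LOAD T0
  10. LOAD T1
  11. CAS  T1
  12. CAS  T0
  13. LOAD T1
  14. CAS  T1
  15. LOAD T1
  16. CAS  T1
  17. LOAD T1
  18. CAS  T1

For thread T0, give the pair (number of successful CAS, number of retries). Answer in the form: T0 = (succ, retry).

   1) LOAD T1:  M=1  r_T1=1
   2) CAS  T1:  M=2  r_T1=1 ✓
   3) LOAD T0:  M=2  r_T0=2
   4) CAS  T0:  M=3  r_T0=2 ✓
   5) LOAD T0:  M=3  r_T0=3
   6) CAS  T0:  M=4  r_T0=3 ✓
   7) LOAD T1:  M=4  r_T1=4
   8) CAS  T1:  M=5  r_T1=4 ✓
   9) LOAD T0:  M=5  r_T0=5
  10) LOAD T1:  M=5  r_T1=5
  11) CAS  T1:  M=6  r_T1=5 ✓
  12) CAS  T0:  M=6  r_T0=5 ✗
  13) LOAD T1:  M=6  r_T1=6
  14) CAS  T1:  M=7  r_T1=6 ✓
  15) LOAD T1:  M=7  r_T1=7
  16) CAS  T1:  M=8  r_T1=7 ✓
  17) LOAD T1:  M=8  r_T1=8
  18) CAS  T1:  M=9  r_T1=8 ✓

T0 = (2, 1)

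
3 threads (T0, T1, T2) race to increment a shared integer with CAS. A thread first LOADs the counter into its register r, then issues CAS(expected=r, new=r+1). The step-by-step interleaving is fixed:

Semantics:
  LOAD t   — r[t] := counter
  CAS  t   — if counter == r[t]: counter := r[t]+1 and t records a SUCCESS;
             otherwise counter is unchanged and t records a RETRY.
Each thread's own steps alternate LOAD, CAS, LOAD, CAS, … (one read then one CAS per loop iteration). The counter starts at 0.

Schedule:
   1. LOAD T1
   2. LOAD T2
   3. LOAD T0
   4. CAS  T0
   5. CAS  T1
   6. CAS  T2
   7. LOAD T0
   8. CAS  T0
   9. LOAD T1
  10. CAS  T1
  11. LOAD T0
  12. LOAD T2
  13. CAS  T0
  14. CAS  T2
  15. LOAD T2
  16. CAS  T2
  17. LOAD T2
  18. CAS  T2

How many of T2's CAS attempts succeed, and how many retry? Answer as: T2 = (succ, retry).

T2 = (2, 2)

1. LOAD T1 → mem=0 r[T1]=0 [LOAD]
2. LOAD T2 → mem=0 r[T2]=0 [LOAD]
3. LOAD T0 → mem=0 r[T0]=0 [LOAD]
4. CAS T0 → mem=1 r[T0]=0 [OK]
5. CAS T1 → mem=1 r[T1]=0 [RETRY]
6. CAS T2 → mem=1 r[T2]=0 [RETRY]
7. LOAD T0 → mem=1 r[T0]=1 [LOAD]
8. CAS T0 → mem=2 r[T0]=1 [OK]
9. LOAD T1 → mem=2 r[T1]=2 [LOAD]
10. CAS T1 → mem=3 r[T1]=2 [OK]
11. LOAD T0 → mem=3 r[T0]=3 [LOAD]
12. LOAD T2 → mem=3 r[T2]=3 [LOAD]
13. CAS T0 → mem=4 r[T0]=3 [OK]
14. CAS T2 → mem=4 r[T2]=3 [RETRY]
15. LOAD T2 → mem=4 r[T2]=4 [LOAD]
16. CAS T2 → mem=5 r[T2]=4 [OK]
17. LOAD T2 → mem=5 r[T2]=5 [LOAD]
18. CAS T2 → mem=6 r[T2]=5 [OK]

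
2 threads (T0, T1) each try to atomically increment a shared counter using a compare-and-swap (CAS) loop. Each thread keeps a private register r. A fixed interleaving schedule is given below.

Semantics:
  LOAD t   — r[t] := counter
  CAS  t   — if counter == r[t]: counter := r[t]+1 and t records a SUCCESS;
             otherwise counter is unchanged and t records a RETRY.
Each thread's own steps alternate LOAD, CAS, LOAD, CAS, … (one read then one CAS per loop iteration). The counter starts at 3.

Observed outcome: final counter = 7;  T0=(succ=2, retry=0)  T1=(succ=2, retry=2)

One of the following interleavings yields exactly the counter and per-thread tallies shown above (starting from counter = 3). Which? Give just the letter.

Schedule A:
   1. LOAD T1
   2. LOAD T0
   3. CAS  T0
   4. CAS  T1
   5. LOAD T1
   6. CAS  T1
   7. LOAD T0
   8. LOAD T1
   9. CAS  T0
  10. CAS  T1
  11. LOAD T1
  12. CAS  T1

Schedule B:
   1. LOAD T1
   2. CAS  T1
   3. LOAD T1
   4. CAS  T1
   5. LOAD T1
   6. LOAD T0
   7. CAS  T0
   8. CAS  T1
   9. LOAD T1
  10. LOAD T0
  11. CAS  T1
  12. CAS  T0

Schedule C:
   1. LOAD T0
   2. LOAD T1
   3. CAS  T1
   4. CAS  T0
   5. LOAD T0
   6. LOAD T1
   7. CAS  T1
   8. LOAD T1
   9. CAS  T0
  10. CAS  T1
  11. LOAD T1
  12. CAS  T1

A

Run A:
step 1: T1 LOAD ⇒ load; ctr=3 reg=3
step 2: T0 LOAD ⇒ load; ctr=3 reg=3
step 3: T0 CAS ⇒ ok; ctr=4 reg=3
step 4: T1 CAS ⇒ retry; ctr=4 reg=3
step 5: T1 LOAD ⇒ load; ctr=4 reg=4
step 6: T1 CAS ⇒ ok; ctr=5 reg=4
step 7: T0 LOAD ⇒ load; ctr=5 reg=5
step 8: T1 LOAD ⇒ load; ctr=5 reg=5
step 9: T0 CAS ⇒ ok; ctr=6 reg=5
step 10: T1 CAS ⇒ retry; ctr=6 reg=5
step 11: T1 LOAD ⇒ load; ctr=6 reg=6
step 12: T1 CAS ⇒ ok; ctr=7 reg=6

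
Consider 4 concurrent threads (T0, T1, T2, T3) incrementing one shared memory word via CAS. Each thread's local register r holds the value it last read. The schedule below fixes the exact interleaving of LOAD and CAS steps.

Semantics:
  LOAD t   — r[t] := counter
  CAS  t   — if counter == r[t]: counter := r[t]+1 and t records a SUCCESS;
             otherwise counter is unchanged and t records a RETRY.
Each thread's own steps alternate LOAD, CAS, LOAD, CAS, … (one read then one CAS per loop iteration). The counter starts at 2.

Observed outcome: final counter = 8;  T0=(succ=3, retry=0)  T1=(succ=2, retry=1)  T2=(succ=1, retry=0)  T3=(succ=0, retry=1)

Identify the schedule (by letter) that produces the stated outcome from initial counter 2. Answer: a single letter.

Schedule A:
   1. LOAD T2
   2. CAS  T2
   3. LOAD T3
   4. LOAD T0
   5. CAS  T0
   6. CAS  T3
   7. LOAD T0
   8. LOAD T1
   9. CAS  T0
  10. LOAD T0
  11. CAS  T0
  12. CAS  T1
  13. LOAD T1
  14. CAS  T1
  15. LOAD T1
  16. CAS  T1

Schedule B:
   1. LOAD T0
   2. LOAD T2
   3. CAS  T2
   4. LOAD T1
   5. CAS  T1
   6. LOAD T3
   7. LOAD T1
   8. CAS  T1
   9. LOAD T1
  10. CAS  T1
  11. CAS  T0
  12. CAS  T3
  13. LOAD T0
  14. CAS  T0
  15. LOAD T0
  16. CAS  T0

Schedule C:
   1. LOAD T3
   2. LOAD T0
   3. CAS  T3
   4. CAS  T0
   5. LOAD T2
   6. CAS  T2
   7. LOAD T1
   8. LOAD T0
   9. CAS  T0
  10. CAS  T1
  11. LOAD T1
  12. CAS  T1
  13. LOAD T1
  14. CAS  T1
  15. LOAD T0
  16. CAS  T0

A

Tracing schedule A:
1. LOAD T2 → mem=2 r[T2]=2 [LOAD]
2. CAS T2 → mem=3 r[T2]=2 [OK]
3. LOAD T3 → mem=3 r[T3]=3 [LOAD]
4. LOAD T0 → mem=3 r[T0]=3 [LOAD]
5. CAS T0 → mem=4 r[T0]=3 [OK]
6. CAS T3 → mem=4 r[T3]=3 [RETRY]
7. LOAD T0 → mem=4 r[T0]=4 [LOAD]
8. LOAD T1 → mem=4 r[T1]=4 [LOAD]
9. CAS T0 → mem=5 r[T0]=4 [OK]
10. LOAD T0 → mem=5 r[T0]=5 [LOAD]
11. CAS T0 → mem=6 r[T0]=5 [OK]
12. CAS T1 → mem=6 r[T1]=4 [RETRY]
13. LOAD T1 → mem=6 r[T1]=6 [LOAD]
14. CAS T1 → mem=7 r[T1]=6 [OK]
15. LOAD T1 → mem=7 r[T1]=7 [LOAD]
16. CAS T1 → mem=8 r[T1]=7 [OK]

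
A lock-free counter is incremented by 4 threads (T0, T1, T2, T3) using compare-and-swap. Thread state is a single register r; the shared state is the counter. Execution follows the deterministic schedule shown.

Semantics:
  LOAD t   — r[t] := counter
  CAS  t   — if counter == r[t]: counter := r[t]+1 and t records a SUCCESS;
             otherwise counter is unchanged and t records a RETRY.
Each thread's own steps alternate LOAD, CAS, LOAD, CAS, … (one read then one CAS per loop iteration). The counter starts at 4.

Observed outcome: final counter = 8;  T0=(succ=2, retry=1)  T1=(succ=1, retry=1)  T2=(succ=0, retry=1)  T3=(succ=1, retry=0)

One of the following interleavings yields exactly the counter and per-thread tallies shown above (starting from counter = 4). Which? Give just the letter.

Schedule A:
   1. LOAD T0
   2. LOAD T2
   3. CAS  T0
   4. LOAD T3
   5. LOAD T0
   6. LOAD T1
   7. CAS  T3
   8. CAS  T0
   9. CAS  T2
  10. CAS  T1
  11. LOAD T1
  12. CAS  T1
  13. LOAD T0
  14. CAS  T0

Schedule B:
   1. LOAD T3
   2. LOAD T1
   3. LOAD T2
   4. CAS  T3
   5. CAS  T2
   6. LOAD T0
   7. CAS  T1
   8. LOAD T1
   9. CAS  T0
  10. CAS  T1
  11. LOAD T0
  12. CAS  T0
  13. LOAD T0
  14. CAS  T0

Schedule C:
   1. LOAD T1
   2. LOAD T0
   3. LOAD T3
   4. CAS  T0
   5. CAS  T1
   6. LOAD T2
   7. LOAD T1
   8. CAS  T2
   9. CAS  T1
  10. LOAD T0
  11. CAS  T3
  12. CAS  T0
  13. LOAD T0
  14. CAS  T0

Tracing schedule A:
T0 LOAD — after: cnt=4, r=4 — load
T2 LOAD — after: cnt=4, r=4 — load
T0 CAS — after: cnt=5, r=4 — ok
T3 LOAD — after: cnt=5, r=5 — load
T0 LOAD — after: cnt=5, r=5 — load
T1 LOAD — after: cnt=5, r=5 — load
T3 CAS — after: cnt=6, r=5 — ok
T0 CAS — after: cnt=6, r=5 — retry
T2 CAS — after: cnt=6, r=4 — retry
T1 CAS — after: cnt=6, r=5 — retry
T1 LOAD — after: cnt=6, r=6 — load
T1 CAS — after: cnt=7, r=6 — ok
T0 LOAD — after: cnt=7, r=7 — load
T0 CAS — after: cnt=8, r=7 — ok

A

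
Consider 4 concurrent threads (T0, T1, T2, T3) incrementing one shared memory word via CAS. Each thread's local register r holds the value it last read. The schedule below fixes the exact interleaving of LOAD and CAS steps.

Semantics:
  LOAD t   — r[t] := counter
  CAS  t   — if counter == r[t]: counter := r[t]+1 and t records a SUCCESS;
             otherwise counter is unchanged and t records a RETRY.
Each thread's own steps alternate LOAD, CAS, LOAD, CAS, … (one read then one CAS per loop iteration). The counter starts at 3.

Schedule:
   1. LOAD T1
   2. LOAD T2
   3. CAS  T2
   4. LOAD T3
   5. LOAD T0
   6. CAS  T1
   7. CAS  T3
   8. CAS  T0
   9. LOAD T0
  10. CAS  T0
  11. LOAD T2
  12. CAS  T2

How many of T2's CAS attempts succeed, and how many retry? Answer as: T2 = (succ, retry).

T2 = (2, 0)

#1 T1 reads 3
#2 T2 reads 3
#3 T2 CAS(3→4) writes; counter now 4
#4 T3 reads 4
#5 T0 reads 4
#6 T1 CAS(3→4) fails; counter now 4
#7 T3 CAS(4→5) writes; counter now 5
#8 T0 CAS(4→5) fails; counter now 5
#9 T0 reads 5
#10 T0 CAS(5→6) writes; counter now 6
#11 T2 reads 6
#12 T2 CAS(6→7) writes; counter now 7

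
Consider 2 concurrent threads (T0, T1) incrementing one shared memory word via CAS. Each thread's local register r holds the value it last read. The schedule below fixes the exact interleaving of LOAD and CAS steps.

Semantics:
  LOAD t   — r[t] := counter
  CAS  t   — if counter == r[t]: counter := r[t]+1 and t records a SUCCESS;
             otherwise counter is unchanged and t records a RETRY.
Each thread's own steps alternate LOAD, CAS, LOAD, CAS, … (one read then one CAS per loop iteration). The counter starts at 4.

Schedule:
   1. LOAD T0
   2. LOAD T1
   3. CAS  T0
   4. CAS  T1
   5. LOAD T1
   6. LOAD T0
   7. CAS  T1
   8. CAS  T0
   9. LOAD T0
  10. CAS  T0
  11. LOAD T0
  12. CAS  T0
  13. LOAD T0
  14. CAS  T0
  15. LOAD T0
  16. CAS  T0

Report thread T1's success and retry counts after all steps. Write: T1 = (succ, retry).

T1 = (1, 1)

T0 LOAD — after: cnt=4, r=4 — load
T1 LOAD — after: cnt=4, r=4 — load
T0 CAS — after: cnt=5, r=4 — ok
T1 CAS — after: cnt=5, r=4 — retry
T1 LOAD — after: cnt=5, r=5 — load
T0 LOAD — after: cnt=5, r=5 — load
T1 CAS — after: cnt=6, r=5 — ok
T0 CAS — after: cnt=6, r=5 — retry
T0 LOAD — after: cnt=6, r=6 — load
T0 CAS — after: cnt=7, r=6 — ok
T0 LOAD — after: cnt=7, r=7 — load
T0 CAS — after: cnt=8, r=7 — ok
T0 LOAD — after: cnt=8, r=8 — load
T0 CAS — after: cnt=9, r=8 — ok
T0 LOAD — after: cnt=9, r=9 — load
T0 CAS — after: cnt=10, r=9 — ok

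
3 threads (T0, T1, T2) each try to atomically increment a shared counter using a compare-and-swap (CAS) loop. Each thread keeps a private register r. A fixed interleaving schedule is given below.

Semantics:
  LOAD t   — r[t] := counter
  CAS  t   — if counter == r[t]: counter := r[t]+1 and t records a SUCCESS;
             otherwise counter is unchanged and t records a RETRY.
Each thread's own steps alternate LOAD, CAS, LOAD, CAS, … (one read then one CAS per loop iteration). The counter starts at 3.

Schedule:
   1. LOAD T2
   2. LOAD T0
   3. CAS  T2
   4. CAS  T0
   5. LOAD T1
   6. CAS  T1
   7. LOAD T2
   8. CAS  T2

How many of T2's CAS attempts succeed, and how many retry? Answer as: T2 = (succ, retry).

T2 = (2, 0)

T2 LOAD — after: cnt=3, r=3 — load
T0 LOAD — after: cnt=3, r=3 — load
T2 CAS — after: cnt=4, r=3 — ok
T0 CAS — after: cnt=4, r=3 — retry
T1 LOAD — after: cnt=4, r=4 — load
T1 CAS — after: cnt=5, r=4 — ok
T2 LOAD — after: cnt=5, r=5 — load
T2 CAS — after: cnt=6, r=5 — ok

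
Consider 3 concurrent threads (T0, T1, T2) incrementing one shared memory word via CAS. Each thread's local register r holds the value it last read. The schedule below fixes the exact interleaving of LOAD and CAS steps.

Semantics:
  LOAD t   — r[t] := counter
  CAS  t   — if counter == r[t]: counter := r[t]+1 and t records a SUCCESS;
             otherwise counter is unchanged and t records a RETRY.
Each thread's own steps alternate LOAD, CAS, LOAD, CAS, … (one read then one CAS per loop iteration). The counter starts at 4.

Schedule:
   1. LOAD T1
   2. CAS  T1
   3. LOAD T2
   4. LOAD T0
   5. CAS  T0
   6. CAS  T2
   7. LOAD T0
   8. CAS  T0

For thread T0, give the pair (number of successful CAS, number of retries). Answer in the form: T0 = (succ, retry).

T0 = (2, 0)

   1) LOAD T1:  M=4  r_T1=4
   2) CAS  T1:  M=5  r_T1=4 ✓
   3) LOAD T2:  M=5  r_T2=5
   4) LOAD T0:  M=5  r_T0=5
   5) CAS  T0:  M=6  r_T0=5 ✓
   6) CAS  T2:  M=6  r_T2=5 ✗
   7) LOAD T0:  M=6  r_T0=6
   8) CAS  T0:  M=7  r_T0=6 ✓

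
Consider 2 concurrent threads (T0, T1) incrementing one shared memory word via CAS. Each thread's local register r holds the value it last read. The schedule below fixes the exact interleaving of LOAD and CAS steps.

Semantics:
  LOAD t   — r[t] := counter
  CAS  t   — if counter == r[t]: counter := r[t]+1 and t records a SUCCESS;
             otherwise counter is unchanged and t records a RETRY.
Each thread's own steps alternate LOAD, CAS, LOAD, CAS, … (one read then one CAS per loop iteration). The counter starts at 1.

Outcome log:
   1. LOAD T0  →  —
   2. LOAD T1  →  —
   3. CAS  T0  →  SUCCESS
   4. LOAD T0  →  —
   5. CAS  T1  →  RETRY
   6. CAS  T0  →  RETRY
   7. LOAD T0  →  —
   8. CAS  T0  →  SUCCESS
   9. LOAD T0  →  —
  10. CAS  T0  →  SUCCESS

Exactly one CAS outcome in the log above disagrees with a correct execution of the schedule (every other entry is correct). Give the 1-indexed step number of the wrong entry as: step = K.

step = 6

Reference trace:
step 1: T0 LOAD ⇒ load; ctr=1 reg=1
step 2: T1 LOAD ⇒ load; ctr=1 reg=1
step 3: T0 CAS ⇒ ok; ctr=2 reg=1
step 4: T0 LOAD ⇒ load; ctr=2 reg=2
step 5: T1 CAS ⇒ retry; ctr=2 reg=1
step 6: T0 CAS ⇒ ok; ctr=3 reg=2
step 7: T0 LOAD ⇒ load; ctr=3 reg=3
step 8: T0 CAS ⇒ ok; ctr=4 reg=3
step 9: T0 LOAD ⇒ load; ctr=4 reg=4
step 10: T0 CAS ⇒ ok; ctr=5 reg=4
Mismatch at 6.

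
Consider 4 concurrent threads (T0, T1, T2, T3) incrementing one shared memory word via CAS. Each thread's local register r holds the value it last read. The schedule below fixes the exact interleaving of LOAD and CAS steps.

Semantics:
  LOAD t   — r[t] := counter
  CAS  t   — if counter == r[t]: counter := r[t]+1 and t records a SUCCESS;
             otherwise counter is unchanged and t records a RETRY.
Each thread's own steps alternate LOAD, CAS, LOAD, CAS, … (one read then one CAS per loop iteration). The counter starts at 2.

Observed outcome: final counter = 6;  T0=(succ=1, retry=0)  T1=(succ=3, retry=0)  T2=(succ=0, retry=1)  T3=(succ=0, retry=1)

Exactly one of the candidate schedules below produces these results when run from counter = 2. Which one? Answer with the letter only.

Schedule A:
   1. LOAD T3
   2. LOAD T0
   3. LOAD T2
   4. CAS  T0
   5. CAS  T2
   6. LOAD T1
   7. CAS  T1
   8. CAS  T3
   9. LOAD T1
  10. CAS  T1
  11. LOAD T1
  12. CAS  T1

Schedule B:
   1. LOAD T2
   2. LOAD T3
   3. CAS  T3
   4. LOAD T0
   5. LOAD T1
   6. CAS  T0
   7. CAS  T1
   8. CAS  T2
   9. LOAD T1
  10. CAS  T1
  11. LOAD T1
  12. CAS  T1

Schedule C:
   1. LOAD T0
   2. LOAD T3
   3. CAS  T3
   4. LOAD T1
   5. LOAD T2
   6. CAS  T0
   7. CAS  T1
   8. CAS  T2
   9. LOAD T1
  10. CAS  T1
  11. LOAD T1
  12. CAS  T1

Tracing schedule A:
   1) LOAD T3:  M=2  r_T3=2
   2) LOAD T0:  M=2  r_T0=2
   3) LOAD T2:  M=2  r_T2=2
   4) CAS  T0:  M=3  r_T0=2 ✓
   5) CAS  T2:  M=3  r_T2=2 ✗
   6) LOAD T1:  M=3  r_T1=3
   7) CAS  T1:  M=4  r_T1=3 ✓
   8) CAS  T3:  M=4  r_T3=2 ✗
   9) LOAD T1:  M=4  r_T1=4
  10) CAS  T1:  M=5  r_T1=4 ✓
  11) LOAD T1:  M=5  r_T1=5
  12) CAS  T1:  M=6  r_T1=5 ✓

A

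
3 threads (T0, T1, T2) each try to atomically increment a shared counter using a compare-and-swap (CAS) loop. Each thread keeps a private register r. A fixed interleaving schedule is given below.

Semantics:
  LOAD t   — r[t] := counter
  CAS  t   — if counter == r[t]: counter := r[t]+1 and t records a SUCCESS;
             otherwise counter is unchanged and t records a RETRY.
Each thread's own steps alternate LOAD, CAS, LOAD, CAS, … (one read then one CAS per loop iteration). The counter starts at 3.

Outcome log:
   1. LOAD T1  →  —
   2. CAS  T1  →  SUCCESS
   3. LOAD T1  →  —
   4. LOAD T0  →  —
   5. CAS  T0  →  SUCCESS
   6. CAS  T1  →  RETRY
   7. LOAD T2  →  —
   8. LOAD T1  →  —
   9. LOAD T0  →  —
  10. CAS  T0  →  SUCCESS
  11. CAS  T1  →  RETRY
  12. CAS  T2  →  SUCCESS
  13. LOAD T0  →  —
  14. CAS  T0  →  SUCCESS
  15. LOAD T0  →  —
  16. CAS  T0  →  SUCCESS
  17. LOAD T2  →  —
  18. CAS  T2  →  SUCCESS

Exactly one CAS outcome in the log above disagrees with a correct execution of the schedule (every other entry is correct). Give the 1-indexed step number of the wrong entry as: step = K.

Reference trace:
T1 LOAD — after: cnt=3, r=3 — load
T1 CAS — after: cnt=4, r=3 — ok
T1 LOAD — after: cnt=4, r=4 — load
T0 LOAD — after: cnt=4, r=4 — load
T0 CAS — after: cnt=5, r=4 — ok
T1 CAS — after: cnt=5, r=4 — retry
T2 LOAD — after: cnt=5, r=5 — load
T1 LOAD — after: cnt=5, r=5 — load
T0 LOAD — after: cnt=5, r=5 — load
T0 CAS — after: cnt=6, r=5 — ok
T1 CAS — after: cnt=6, r=5 — retry
T2 CAS — after: cnt=6, r=5 — retry
T0 LOAD — after: cnt=6, r=6 — load
T0 CAS — after: cnt=7, r=6 — ok
T0 LOAD — after: cnt=7, r=7 — load
T0 CAS — after: cnt=8, r=7 — ok
T2 LOAD — after: cnt=8, r=8 — load
T2 CAS — after: cnt=9, r=8 — ok
Flip is step 12.

step = 12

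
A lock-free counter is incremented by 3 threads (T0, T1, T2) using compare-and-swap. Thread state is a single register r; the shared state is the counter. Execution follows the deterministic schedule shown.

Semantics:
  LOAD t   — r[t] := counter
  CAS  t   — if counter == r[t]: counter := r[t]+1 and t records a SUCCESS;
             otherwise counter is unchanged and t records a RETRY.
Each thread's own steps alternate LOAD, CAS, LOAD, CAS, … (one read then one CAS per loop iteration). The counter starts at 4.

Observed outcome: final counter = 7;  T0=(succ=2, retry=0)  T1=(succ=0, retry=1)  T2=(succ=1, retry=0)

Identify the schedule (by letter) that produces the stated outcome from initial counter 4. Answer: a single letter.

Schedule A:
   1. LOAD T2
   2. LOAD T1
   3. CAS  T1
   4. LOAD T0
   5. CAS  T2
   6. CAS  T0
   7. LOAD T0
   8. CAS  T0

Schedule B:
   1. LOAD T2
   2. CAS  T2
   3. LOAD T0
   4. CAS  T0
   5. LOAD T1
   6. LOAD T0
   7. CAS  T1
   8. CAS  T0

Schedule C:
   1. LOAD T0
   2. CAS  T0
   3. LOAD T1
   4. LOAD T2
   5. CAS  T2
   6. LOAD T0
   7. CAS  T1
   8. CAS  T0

Run C:
[1] T0.load  rd  (counter 4, T0.r 4)
[2] T0.cas  hit  (counter 5, T0.r 4)
[3] T1.load  rd  (counter 5, T1.r 5)
[4] T2.load  rd  (counter 5, T2.r 5)
[5] T2.cas  hit  (counter 6, T2.r 5)
[6] T0.load  rd  (counter 6, T0.r 6)
[7] T1.cas  miss  (counter 6, T1.r 5)
[8] T0.cas  hit  (counter 7, T0.r 6)

C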